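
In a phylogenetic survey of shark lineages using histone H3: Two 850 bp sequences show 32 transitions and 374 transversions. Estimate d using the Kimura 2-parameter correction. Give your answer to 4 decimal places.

0.8922

P = 32/850 ≈ 0.037647 and Q = 374/850 = 0.44.
Under the Kimura two-parameter model, d = −½ ln(1 − 2P − Q) − ¼ ln(1 − 2Q).
1 − 2P − Q = 0.484706, giving −½ ln(0.484706) = 0.362106.
1 − 2Q = 0.12, giving −¼ ln(0.12) = 0.530066.
d = 0.362106 + 0.530066 = 0.892172.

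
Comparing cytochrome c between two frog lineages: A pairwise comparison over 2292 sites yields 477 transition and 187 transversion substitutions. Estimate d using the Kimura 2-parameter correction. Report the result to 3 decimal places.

0.389

P = 477/2292 ≈ 0.208115 and Q = 187/2292 ≈ 0.081588.
Under the Kimura two-parameter model, d = −½ ln(1 − 2P − Q) − ¼ ln(1 − 2Q).
1 − 2P − Q = 0.502182, giving −½ ln(0.502182) = 0.344396.
1 − 2Q = 0.836824, giving −¼ ln(0.836824) = 0.044535.
d = 0.344396 + 0.044535 = 0.388931.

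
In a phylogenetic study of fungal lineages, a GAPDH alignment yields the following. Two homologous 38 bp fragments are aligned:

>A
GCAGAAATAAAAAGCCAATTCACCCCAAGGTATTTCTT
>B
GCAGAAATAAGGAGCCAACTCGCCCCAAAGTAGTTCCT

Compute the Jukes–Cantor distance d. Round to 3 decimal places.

The sequences differ at 7 of 38 sites (11, 12, 19, 22, 29, 33, 37), so p = 7/38 ≈ 0.184211.
d = −(3/4) ln(1 − 4p/3) = −0.75 ln(1 − 0.245615) = −0.75 ln(0.754385)
  = −0.75 × (-0.281852) = 0.211389 substitutions/site.

0.211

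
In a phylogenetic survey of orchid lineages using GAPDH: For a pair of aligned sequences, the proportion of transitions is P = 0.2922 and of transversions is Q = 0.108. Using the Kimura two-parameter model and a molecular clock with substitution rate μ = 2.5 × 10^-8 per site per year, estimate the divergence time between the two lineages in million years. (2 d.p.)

Under the Kimura two-parameter model, d = −½ ln(1 − 2P − Q) − ¼ ln(1 − 2Q).
1 − 2P − Q = 0.3076, giving −½ ln(0.3076) = 0.589478.
1 − 2Q = 0.784, giving −¼ ln(0.784) = 0.060837.
d = 0.589478 + 0.060837 = 0.650315.
Under a molecular clock d = 2μt, so t = d/(2μ) = 0.650315 / (2 × 2.5 × 10^-8) = 13.01 million years.

13.01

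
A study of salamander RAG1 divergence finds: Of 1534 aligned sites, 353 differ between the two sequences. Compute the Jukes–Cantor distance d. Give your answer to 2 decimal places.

p = 353/1534 ≈ 0.230117.
d = −(3/4) ln(1 − 4p/3) = −0.75 ln(1 − 0.306823) = −0.75 ln(0.693177)
  = −0.75 × (-0.366470) = 0.274853 substitutions/site.

0.27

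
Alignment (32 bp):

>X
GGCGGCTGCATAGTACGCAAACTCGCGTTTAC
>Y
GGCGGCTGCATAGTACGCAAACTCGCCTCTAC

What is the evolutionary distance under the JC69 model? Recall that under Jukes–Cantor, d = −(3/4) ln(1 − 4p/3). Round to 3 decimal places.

The sequences differ at 2 of 32 sites (27, 29), so p = 2/32 = 0.0625.
d = −(3/4) ln(1 − 4p/3) = −0.75 ln(1 − 0.083333) = −0.75 ln(0.916667)
  = −0.75 × (-0.087011) = 0.065258 substitutions/site.

0.065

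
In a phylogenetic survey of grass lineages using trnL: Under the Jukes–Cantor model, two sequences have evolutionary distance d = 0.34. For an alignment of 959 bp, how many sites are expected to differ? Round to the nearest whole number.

Invert JC69: p = (3/4)(1 − e^(−4d/3)) = 0.75 × (1 − e^(-0.453333)) = 0.75 × (1 − 0.635506) = 0.273371.
Expected differing sites = pL ≈ 0.273371 × 959 = 262.162789 ≈ 262.

262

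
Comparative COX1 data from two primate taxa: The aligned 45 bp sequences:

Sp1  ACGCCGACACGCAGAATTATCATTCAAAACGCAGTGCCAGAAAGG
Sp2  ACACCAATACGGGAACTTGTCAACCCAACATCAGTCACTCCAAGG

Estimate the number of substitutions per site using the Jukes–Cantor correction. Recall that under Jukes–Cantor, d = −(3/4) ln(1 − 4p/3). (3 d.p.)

0.621

The sequences differ at 19 of 45 sites, so p = 19/45 ≈ 0.422222.
d = −(3/4) ln(1 − 4p/3) = −0.75 ln(1 − 0.562963) = −0.75 ln(0.437037)
  = −0.75 × (-0.827737) = 0.620803 substitutions/site.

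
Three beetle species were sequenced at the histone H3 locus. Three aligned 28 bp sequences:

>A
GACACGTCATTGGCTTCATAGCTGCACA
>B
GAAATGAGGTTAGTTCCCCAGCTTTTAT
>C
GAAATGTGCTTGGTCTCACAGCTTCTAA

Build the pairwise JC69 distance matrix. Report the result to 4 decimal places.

A–B: 15/28 sites differ → p ≈ 0.535714, d = −0.75 ln(1 − 0.714285) = 0.939570 ≈ 0.9396.
A–C: 10/28 sites differ → p ≈ 0.357143, d = −0.75 ln(1 − 0.476191) = 0.484971 ≈ 0.4850.
B–C: 8/28 sites differ → p ≈ 0.285714, d = −0.75 ln(1 − 0.380952) = 0.359679 ≈ 0.3597.

d(A,B) = 0.9396, d(A,C) = 0.4850, d(B,C) = 0.3597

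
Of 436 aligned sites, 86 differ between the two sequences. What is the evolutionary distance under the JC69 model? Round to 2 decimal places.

p = 86/436 ≈ 0.197248.
d = −(3/4) ln(1 − 4p/3) = −0.75 ln(1 − 0.262997) = −0.75 ln(0.737003)
  = −0.75 × (-0.305163) = 0.228872 substitutions/site.

0.23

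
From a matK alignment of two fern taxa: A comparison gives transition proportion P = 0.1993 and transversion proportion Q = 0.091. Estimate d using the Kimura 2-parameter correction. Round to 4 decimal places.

0.3865

Under the Kimura two-parameter model, d = −½ ln(1 − 2P − Q) − ¼ ln(1 − 2Q).
1 − 2P − Q = 0.5104, giving −½ ln(0.5104) = 0.336280.
1 − 2Q = 0.818, giving −¼ ln(0.818) = 0.050223.
d = 0.336280 + 0.050223 = 0.386503.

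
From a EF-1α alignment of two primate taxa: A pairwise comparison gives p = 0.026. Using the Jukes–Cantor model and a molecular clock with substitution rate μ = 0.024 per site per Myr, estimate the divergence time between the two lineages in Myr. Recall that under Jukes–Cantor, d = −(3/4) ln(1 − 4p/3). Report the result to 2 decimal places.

0.55

d = −(3/4) ln(1 − 4p/3) = −0.75 ln(1 − 0.034667) = −0.75 ln(0.965333)
  = −0.75 × (-0.035282) = 0.026462 substitutions/site.
Under a molecular clock d = 2μt, so t = d/(2μ) = 0.026462 / (2 × 0.024) = 0.55 Myr.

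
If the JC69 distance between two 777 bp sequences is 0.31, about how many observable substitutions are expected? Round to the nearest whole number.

197

Invert JC69: p = (3/4)(1 − e^(−4d/3)) = 0.75 × (1 − e^(-0.413333)) = 0.75 × (1 − 0.661442) = 0.253919.
Expected differing sites = pL ≈ 0.253919 × 777 = 197.295063 ≈ 197.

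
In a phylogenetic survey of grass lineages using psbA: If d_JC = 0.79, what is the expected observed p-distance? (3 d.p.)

p = (3/4)(1 − e^(−4d/3)) = 0.75 × (1 − e^(-1.053333)) = 0.75 × (1 − 0.348773) = 0.488420.

0.488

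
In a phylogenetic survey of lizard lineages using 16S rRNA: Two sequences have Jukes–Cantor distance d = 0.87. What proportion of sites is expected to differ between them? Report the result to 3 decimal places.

p = (3/4)(1 − e^(−4d/3)) = 0.75 × (1 − e^(-1.16)) = 0.75 × (1 − 0.313486) = 0.514886.

0.515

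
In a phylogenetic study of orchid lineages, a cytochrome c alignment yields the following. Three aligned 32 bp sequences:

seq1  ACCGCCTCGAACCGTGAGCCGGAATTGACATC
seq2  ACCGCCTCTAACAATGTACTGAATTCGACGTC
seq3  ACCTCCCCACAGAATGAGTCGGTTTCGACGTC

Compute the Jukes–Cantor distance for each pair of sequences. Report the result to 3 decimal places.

seq1–seq2: 10/32 sites differ → p = 0.3125, d = −0.75 ln(1 − 0.416667) = 0.404248 ≈ 0.404.
seq1–seq3: 12/32 sites differ → p = 0.375, d = −0.75 ln(1 − 0.5) = 0.519860 ≈ 0.520.
seq2–seq3: 11/32 sites differ → p = 0.34375, d = −0.75 ln(1 − 0.458333) = 0.459828 ≈ 0.460.

d(seq1,seq2) = 0.404, d(seq1,seq3) = 0.520, d(seq2,seq3) = 0.460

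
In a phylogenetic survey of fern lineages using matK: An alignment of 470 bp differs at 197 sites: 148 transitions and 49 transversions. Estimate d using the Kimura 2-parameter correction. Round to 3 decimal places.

P = 148/470 ≈ 0.314894 and Q = 49/470 ≈ 0.104255.
Under the Kimura two-parameter model, d = −½ ln(1 − 2P − Q) − ¼ ln(1 − 2Q).
1 − 2P − Q = 0.265957, giving −½ ln(0.265957) = 0.662210.
1 − 2Q = 0.79149, giving −¼ ln(0.79149) = 0.058460.
d = 0.662210 + 0.058460 = 0.720670.

0.721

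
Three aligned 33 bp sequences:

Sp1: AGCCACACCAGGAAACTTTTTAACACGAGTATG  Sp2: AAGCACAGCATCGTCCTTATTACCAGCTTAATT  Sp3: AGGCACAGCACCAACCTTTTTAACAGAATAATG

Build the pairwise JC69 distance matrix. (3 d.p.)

Sp1–Sp2: 16/33 sites differ → p ≈ 0.484848, d = −0.75 ln(1 − 0.646464) = 0.779827 ≈ 0.780.
Sp1–Sp3: 9/33 sites differ → p ≈ 0.272727, d = −0.75 ln(1 − 0.363636) = 0.338988 ≈ 0.339.
Sp2–Sp3: 9/33 sites differ → p ≈ 0.272727, d = −0.75 ln(1 − 0.363636) = 0.338988 ≈ 0.339.

d(Sp1,Sp2) = 0.780, d(Sp1,Sp3) = 0.339, d(Sp2,Sp3) = 0.339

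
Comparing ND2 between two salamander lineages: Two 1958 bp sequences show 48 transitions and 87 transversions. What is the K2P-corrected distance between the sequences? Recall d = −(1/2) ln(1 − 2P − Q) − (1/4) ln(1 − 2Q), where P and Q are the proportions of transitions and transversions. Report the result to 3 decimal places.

P = 48/1958 ≈ 0.024515 and Q = 87/1958 ≈ 0.044433.
Under the Kimura two-parameter model, d = −½ ln(1 − 2P − Q) − ¼ ln(1 − 2Q).
1 − 2P − Q = 0.906537, giving −½ ln(0.906537) = 0.049062.
1 − 2Q = 0.911134, giving −¼ ln(0.911134) = 0.023266.
d = 0.049062 + 0.023266 = 0.072328.

0.072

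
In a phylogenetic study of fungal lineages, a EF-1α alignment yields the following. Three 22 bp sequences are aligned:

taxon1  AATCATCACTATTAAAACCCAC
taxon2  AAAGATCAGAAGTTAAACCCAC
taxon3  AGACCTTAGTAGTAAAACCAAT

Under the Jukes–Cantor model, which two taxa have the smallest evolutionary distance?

taxon1 and taxon2

taxon1–taxon2: 6/22 differ, p = 0.273, d = 0.339.
taxon1–taxon3: 8/22 differ, p = 0.364, d = 0.497.
taxon2–taxon3: 8/22 differ, p = 0.364, d = 0.497.
The smallest distance is between taxon1 and taxon2.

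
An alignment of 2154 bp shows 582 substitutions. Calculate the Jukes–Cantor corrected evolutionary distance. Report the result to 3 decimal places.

p = 582/2154 ≈ 0.270195.
d = −(3/4) ln(1 − 4p/3) = −0.75 ln(1 − 0.36026) = −0.75 ln(0.63974)
  = −0.75 × (-0.446693) = 0.335020 substitutions/site.

0.335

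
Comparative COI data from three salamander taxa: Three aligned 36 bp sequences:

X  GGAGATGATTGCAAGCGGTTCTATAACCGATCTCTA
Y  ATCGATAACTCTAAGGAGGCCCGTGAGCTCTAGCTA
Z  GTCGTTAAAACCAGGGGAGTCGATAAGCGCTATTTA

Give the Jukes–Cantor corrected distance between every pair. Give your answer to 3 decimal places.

d(X,Y) = 0.912, d(X,Z) = 0.673, d(Y,Z) = 0.608

X–Y: 19/36 sites differ → p ≈ 0.527778, d = −0.75 ln(1 − 0.703704) = 0.912297 ≈ 0.912.
X–Z: 16/36 sites differ → p ≈ 0.444444, d = −0.75 ln(1 − 0.592592) = 0.673455 ≈ 0.673.
Y–Z: 15/36 sites differ → p ≈ 0.416667, d = −0.75 ln(1 − 0.555556) = 0.608198 ≈ 0.608.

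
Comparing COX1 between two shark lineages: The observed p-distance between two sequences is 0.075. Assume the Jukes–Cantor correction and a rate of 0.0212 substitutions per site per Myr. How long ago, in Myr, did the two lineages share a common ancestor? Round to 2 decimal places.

d = −(3/4) ln(1 − 4p/3) = −0.75 ln(1 − 0.1) = −0.75 ln(0.9)
  = −0.75 × (-0.105361) = 0.079021 substitutions/site.
Under a molecular clock d = 2μt, so t = d/(2μ) = 0.079021 / (2 × 0.0212) = 1.86 Myr.

1.86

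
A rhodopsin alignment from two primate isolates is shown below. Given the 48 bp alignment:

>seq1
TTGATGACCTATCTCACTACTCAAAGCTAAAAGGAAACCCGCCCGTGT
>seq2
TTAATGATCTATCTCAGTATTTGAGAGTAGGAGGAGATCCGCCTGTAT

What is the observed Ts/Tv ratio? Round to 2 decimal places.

6.50

Transitions are A↔G and C↔T; transversions are all other mismatches.
Transitions: 13. Transversions: 2.
R = 13/2 = 6.50.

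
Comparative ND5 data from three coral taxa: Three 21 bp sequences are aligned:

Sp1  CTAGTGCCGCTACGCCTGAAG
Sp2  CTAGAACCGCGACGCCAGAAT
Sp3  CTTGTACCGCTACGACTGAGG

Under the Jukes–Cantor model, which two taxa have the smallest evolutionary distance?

Sp1–Sp2: 5/21 differ, p = 0.238, d = 0.286.
Sp1–Sp3: 4/21 differ, p = 0.190, d = 0.220.
Sp2–Sp3: 7/21 differ, p = 0.333, d = 0.441.
The smallest distance is between Sp1 and Sp3.

Sp1 and Sp3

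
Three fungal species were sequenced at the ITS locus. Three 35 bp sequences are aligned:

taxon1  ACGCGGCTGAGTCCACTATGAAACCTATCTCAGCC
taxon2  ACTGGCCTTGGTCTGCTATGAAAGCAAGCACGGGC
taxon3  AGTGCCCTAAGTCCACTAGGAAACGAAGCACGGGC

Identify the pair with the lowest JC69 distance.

taxon1–taxon2: 13/35 differ, p = 0.371, d = 0.513.
taxon1–taxon3: 13/35 differ, p = 0.371, d = 0.513.
taxon2–taxon3: 9/35 differ, p = 0.257, d = 0.315.
The smallest distance is between taxon2 and taxon3.

taxon2 and taxon3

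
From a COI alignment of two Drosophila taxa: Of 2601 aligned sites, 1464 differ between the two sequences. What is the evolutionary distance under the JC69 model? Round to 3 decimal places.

1.041

p = 1464/2601 ≈ 0.56286.
d = −(3/4) ln(1 − 4p/3) = −0.75 ln(1 − 0.75048) = −0.75 ln(0.24952)
  = −0.75 × (-1.388216) = 1.041162 substitutions/site.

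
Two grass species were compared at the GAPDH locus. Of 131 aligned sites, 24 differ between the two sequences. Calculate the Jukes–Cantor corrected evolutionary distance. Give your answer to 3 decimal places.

p = 24/131 ≈ 0.183206.
d = −(3/4) ln(1 − 4p/3) = −0.75 ln(1 − 0.244275) = −0.75 ln(0.755725)
  = −0.75 × (-0.280078) = 0.210059 substitutions/site.

0.210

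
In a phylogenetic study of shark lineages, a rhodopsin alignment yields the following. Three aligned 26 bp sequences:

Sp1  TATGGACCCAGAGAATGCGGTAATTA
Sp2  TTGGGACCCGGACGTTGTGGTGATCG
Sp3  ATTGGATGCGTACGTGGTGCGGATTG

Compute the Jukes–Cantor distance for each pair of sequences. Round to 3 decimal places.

d(Sp1,Sp2) = 0.539, d(Sp1,Sp3) = 1.100, d(Sp2,Sp3) = 0.464

Sp1–Sp2: 10/26 sites differ → p ≈ 0.384615, d = −0.75 ln(1 − 0.51282) = 0.539341 ≈ 0.539.
Sp1–Sp3: 15/26 sites differ → p ≈ 0.576923, d = −0.75 ln(1 − 0.769231) = 1.099754 ≈ 1.100.
Sp2–Sp3: 9/26 sites differ → p ≈ 0.346154, d = −0.75 ln(1 − 0.461539) = 0.464280 ≈ 0.464.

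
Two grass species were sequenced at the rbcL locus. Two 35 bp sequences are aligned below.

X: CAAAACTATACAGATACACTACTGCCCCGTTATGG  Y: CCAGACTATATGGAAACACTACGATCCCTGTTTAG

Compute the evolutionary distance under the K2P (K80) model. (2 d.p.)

Of 35 sites, 6 differences are transitions and 6 are transversions, so P = 6/35 ≈ 0.171429 and Q = 6/35 ≈ 0.171429.
Under the Kimura two-parameter model, d = −½ ln(1 − 2P − Q) − ¼ ln(1 − 2Q).
1 − 2P − Q = 0.485713, giving −½ ln(0.485713) = 0.361069.
1 − 2Q = 0.657142, giving −¼ ln(0.657142) = 0.104964.
d = 0.361069 + 0.104964 = 0.466033.

0.47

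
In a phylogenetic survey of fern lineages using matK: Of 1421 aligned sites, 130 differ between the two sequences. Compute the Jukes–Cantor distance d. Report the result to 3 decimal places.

0.098

p = 130/1421 ≈ 0.091485.
d = −(3/4) ln(1 − 4p/3) = −0.75 ln(1 − 0.12198) = −0.75 ln(0.87802)
  = −0.75 × (-0.130086) = 0.097565 substitutions/site.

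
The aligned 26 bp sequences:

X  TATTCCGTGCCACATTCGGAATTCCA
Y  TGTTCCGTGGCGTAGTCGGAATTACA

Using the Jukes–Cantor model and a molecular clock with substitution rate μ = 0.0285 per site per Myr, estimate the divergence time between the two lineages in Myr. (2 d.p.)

4.84

The sequences differ at 6 of 26 sites (2, 10, 12, 13, 15, 24), so p = 6/26 ≈ 0.230769.
d = −(3/4) ln(1 − 4p/3) = −0.75 ln(1 − 0.307692) = −0.75 ln(0.692308)
  = −0.75 × (-0.367724) = 0.275793 substitutions/site.
Under a molecular clock d = 2μt, so t = d/(2μ) = 0.275793 / (2 × 0.0285) = 4.84 Myr.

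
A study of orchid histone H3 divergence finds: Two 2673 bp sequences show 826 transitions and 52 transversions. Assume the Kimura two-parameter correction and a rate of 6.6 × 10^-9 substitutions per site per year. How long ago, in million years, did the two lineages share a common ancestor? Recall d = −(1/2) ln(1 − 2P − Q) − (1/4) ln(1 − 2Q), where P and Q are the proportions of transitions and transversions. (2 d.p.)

39.19

P = 826/2673 ≈ 0.309016 and Q = 52/2673 ≈ 0.019454.
Under the Kimura two-parameter model, d = −½ ln(1 − 2P − Q) − ¼ ln(1 − 2Q).
1 − 2P − Q = 0.362514, giving −½ ln(0.362514) = 0.507346.
1 − 2Q = 0.961092, giving −¼ ln(0.961092) = 0.009921.
d = 0.507346 + 0.009921 = 0.517267.
Under a molecular clock d = 2μt, so t = d/(2μ) = 0.517267 / (2 × 6.6 × 10^-9) = 39.19 million years.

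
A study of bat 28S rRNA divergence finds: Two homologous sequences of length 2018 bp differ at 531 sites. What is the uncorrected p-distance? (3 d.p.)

0.263

p = 531/2018 = 0.263131… ≈ 0.263 (to 3 d.p.).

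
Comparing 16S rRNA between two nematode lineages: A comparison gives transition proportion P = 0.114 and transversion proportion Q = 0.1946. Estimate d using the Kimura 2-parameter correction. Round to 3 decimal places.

0.398

Under the Kimura two-parameter model, d = −½ ln(1 − 2P − Q) − ¼ ln(1 − 2Q).
1 − 2P − Q = 0.5774, giving −½ ln(0.5774) = 0.274610.
1 − 2Q = 0.6108, giving −¼ ln(0.6108) = 0.123246.
d = 0.274610 + 0.123246 = 0.397856.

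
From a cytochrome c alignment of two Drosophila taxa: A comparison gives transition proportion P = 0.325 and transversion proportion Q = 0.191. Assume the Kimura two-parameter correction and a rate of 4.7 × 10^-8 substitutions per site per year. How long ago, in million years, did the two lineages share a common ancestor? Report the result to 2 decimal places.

Under the Kimura two-parameter model, d = −½ ln(1 − 2P − Q) − ¼ ln(1 − 2Q).
1 − 2P − Q = 0.159, giving −½ ln(0.159) = 0.919426.
1 − 2Q = 0.618, giving −¼ ln(0.618) = 0.120317.
d = 0.919426 + 0.120317 = 1.039743.
Under a molecular clock d = 2μt, so t = d/(2μ) = 1.039743 / (2 × 4.7 × 10^-8) = 11.06 million years.

11.06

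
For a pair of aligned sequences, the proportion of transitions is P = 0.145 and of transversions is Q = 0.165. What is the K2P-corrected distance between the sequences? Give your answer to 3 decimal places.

0.404

Under the Kimura two-parameter model, d = −½ ln(1 − 2P − Q) − ¼ ln(1 − 2Q).
1 − 2P − Q = 0.545, giving −½ ln(0.545) = 0.303485.
1 − 2Q = 0.67, giving −¼ ln(0.67) = 0.100119.
d = 0.303485 + 0.100119 = 0.403604.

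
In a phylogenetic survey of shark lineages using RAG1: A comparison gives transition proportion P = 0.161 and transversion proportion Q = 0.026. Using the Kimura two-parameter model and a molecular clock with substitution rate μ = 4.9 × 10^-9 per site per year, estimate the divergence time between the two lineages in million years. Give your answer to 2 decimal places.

23.18

Under the Kimura two-parameter model, d = −½ ln(1 − 2P − Q) − ¼ ln(1 − 2Q).
1 − 2P − Q = 0.652, giving −½ ln(0.652) = 0.213855.
1 − 2Q = 0.948, giving −¼ ln(0.948) = 0.013350.
d = 0.213855 + 0.013350 = 0.227205.
Under a molecular clock d = 2μt, so t = d/(2μ) = 0.227205 / (2 × 4.9 × 10^-9) = 23.18 million years.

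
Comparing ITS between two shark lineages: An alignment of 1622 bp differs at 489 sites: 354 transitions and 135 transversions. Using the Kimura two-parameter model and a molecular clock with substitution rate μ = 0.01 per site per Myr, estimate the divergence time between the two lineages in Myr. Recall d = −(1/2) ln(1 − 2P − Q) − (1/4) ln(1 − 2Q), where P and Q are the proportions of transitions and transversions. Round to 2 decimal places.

P = 354/1622 ≈ 0.218249 and Q = 135/1622 ≈ 0.083231.
Under the Kimura two-parameter model, d = −½ ln(1 − 2P − Q) − ¼ ln(1 − 2Q).
1 − 2P − Q = 0.480271, giving −½ ln(0.480271) = 0.366702.
1 − 2Q = 0.833538, giving −¼ ln(0.833538) = 0.045519.
d = 0.366702 + 0.045519 = 0.412221.
Under a molecular clock d = 2μt, so t = d/(2μ) = 0.412221 / (2 × 0.01) = 20.61 Myr.

20.61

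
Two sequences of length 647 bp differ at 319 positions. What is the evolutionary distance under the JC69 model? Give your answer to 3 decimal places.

p = 319/647 ≈ 0.493045.
d = −(3/4) ln(1 − 4p/3) = −0.75 ln(1 − 0.657393) = −0.75 ln(0.342607)
  = −0.75 × (-1.071171) = 0.803378 substitutions/site.

0.803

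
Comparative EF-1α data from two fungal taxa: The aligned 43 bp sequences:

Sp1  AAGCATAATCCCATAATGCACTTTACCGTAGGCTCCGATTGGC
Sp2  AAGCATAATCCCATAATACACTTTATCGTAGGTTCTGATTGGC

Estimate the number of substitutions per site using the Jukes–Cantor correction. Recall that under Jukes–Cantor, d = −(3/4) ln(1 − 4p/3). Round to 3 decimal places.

The sequences differ at 4 of 43 sites (18, 26, 33, 36), so p = 4/43 ≈ 0.093023.
d = −(3/4) ln(1 − 4p/3) = −0.75 ln(1 − 0.124031) = −0.75 ln(0.875969)
  = −0.75 × (-0.132425) = 0.099319 substitutions/site.

0.099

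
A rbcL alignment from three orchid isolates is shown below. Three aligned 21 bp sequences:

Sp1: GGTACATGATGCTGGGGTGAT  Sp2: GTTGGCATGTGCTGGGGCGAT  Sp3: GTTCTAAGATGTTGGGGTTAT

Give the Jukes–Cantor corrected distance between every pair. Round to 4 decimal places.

d(Sp1,Sp2) = 0.5319, d(Sp1,Sp3) = 0.3597, d(Sp2,Sp3) = 0.5319

Sp1–Sp2: 8/21 sites differ → p ≈ 0.380952, d = −0.75 ln(1 − 0.507936) = 0.531860 ≈ 0.5319.
Sp1–Sp3: 6/21 sites differ → p ≈ 0.285714, d = −0.75 ln(1 − 0.380952) = 0.359679 ≈ 0.3597.
Sp2–Sp3: 8/21 sites differ → p ≈ 0.380952, d = −0.75 ln(1 − 0.507936) = 0.531860 ≈ 0.5319.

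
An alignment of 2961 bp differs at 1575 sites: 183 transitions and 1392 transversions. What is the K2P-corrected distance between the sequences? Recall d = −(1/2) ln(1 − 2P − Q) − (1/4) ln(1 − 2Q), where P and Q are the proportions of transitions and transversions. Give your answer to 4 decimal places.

P = 183/2961 ≈ 0.061803 and Q = 1392/2961 ≈ 0.470111.
Under the Kimura two-parameter model, d = −½ ln(1 − 2P − Q) − ¼ ln(1 − 2Q).
1 − 2P − Q = 0.406283, giving −½ ln(0.406283) = 0.450353.
1 − 2Q = 0.059778, giving −¼ ln(0.059778) = 0.704279.
d = 0.450353 + 0.704279 = 1.154632.

1.1546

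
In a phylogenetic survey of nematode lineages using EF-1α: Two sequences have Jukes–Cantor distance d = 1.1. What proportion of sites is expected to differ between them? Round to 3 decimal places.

p = (3/4)(1 − e^(−4d/3)) = 0.75 × (1 − e^(-1.466667)) = 0.75 × (1 − 0.230693) = 0.576980.

0.577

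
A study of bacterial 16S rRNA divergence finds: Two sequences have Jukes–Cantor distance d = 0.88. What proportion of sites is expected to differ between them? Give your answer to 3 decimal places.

0.518

p = (3/4)(1 − e^(−4d/3)) = 0.75 × (1 − e^(-1.173333)) = 0.75 × (1 − 0.309334) = 0.518000.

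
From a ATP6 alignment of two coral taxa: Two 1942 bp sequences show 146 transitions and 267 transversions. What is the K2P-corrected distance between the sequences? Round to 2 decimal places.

0.25

P = 146/1942 ≈ 0.07518 and Q = 267/1942 ≈ 0.137487.
Under the Kimura two-parameter model, d = −½ ln(1 − 2P − Q) − ¼ ln(1 − 2Q).
1 − 2P − Q = 0.712153, giving −½ ln(0.712153) = 0.169731.
1 − 2Q = 0.725026, giving −¼ ln(0.725026) = 0.080387.
d = 0.169731 + 0.080387 = 0.250118.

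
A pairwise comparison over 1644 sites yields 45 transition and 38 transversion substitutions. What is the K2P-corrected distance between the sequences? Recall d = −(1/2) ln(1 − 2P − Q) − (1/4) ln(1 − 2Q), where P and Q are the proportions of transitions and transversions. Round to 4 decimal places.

P = 45/1644 ≈ 0.027372 and Q = 38/1644 ≈ 0.023114.
Under the Kimura two-parameter model, d = −½ ln(1 − 2P − Q) − ¼ ln(1 − 2Q).
1 − 2P − Q = 0.922142, giving −½ ln(0.922142) = 0.040528.
1 − 2Q = 0.953772, giving −¼ ln(0.953772) = 0.011833.
d = 0.040528 + 0.011833 = 0.052361.

0.0524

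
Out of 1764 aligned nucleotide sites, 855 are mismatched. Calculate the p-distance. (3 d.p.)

p = 855/1764 = 0.484693… ≈ 0.485 (to 3 d.p.).

0.485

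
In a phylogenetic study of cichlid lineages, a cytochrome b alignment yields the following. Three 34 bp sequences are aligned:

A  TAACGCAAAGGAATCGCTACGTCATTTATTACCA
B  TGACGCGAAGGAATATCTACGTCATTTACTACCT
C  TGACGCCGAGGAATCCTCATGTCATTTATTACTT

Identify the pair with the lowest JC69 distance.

A–B: 6/34 differ, p = 0.176, d = 0.201.
A–C: 9/34 differ, p = 0.265, d = 0.326.
B–C: 9/34 differ, p = 0.265, d = 0.326.
The smallest distance is between A and B.

A and B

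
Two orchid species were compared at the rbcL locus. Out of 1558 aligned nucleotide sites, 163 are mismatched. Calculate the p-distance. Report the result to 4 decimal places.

0.1046

p = 163/1558 = 0.104621… ≈ 0.1046 (to 4 d.p.).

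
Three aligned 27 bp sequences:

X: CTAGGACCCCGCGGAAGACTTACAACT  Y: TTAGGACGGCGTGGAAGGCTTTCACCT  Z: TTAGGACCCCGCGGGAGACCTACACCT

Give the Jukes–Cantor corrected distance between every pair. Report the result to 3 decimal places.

X–Y: 7/27 sites differ → p ≈ 0.259259, d = −0.75 ln(1 − 0.345679) = 0.318118 ≈ 0.318.
X–Z: 4/27 sites differ → p ≈ 0.148148, d = −0.75 ln(1 − 0.197531) = 0.165047 ≈ 0.165.
Y–Z: 7/27 sites differ → p ≈ 0.259259, d = −0.75 ln(1 − 0.345679) = 0.318118 ≈ 0.318.

d(X,Y) = 0.318, d(X,Z) = 0.165, d(Y,Z) = 0.318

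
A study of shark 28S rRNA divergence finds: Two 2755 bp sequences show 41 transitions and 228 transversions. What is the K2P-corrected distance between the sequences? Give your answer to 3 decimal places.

P = 41/2755 ≈ 0.014882 and Q = 228/2755 ≈ 0.082759.
Under the Kimura two-parameter model, d = −½ ln(1 − 2P − Q) − ¼ ln(1 − 2Q).
1 − 2P − Q = 0.887477, giving −½ ln(0.887477) = 0.059686.
1 − 2Q = 0.834482, giving −¼ ln(0.834482) = 0.045236.
d = 0.059686 + 0.045236 = 0.104922.

0.105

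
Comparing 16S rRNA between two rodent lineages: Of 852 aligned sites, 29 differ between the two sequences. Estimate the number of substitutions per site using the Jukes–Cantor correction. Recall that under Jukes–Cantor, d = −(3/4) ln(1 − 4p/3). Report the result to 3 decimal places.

0.035

p = 29/852 ≈ 0.034038.
d = −(3/4) ln(1 − 4p/3) = −0.75 ln(1 − 0.045384) = −0.75 ln(0.954616)
  = −0.75 × (-0.046446) = 0.034835 substitutions/site.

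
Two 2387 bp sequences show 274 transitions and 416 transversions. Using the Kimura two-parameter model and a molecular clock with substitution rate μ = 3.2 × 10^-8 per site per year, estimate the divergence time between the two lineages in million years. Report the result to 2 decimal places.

P = 274/2387 ≈ 0.114788 and Q = 416/2387 ≈ 0.174277.
Under the Kimura two-parameter model, d = −½ ln(1 − 2P − Q) − ¼ ln(1 − 2Q).
1 − 2P − Q = 0.596147, giving −½ ln(0.596147) = 0.258634.
1 − 2Q = 0.651446, giving −¼ ln(0.651446) = 0.107140.
d = 0.258634 + 0.107140 = 0.365774.
Under a molecular clock d = 2μt, so t = d/(2μ) = 0.365774 / (2 × 3.2 × 10^-8) = 5.72 million years.

5.72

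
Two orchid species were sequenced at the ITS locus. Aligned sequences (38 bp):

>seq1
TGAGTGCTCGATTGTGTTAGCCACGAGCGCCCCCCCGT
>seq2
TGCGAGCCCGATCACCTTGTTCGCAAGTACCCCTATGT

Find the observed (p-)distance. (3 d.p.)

The sequences differ at 17 of 38 positions.
p = 17/38 = 0.447368… ≈ 0.447 (to 3 d.p.).

0.447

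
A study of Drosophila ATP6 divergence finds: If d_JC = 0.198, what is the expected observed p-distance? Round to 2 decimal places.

p = (3/4)(1 − e^(−4d/3)) = 0.75 × (1 − e^(-0.264)) = 0.75 × (1 − 0.767974) = 0.174020.

0.17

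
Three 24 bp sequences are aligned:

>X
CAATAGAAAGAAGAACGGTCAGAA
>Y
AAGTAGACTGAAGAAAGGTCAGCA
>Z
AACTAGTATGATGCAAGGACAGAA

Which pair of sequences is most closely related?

X–Y: 6/24 differ, p = 0.250, d = 0.304.
X–Z: 8/24 differ, p = 0.333, d = 0.441.
Y–Z: 7/24 differ, p = 0.292, d = 0.369.
The smallest distance is between X and Y.

X and Y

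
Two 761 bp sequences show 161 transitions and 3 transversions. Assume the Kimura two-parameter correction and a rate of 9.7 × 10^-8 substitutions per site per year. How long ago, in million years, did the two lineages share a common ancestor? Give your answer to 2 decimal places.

P = 161/761 ≈ 0.211564 and Q = 3/761 ≈ 0.003942.
Under the Kimura two-parameter model, d = −½ ln(1 − 2P − Q) − ¼ ln(1 − 2Q).
1 − 2P − Q = 0.57293, giving −½ ln(0.57293) = 0.278496.
1 − 2Q = 0.992116, giving −¼ ln(0.992116) = 0.001979.
d = 0.278496 + 0.001979 = 0.280475.
Under a molecular clock d = 2μt, so t = d/(2μ) = 0.280475 / (2 × 9.7 × 10^-8) = 1.45 million years.

1.45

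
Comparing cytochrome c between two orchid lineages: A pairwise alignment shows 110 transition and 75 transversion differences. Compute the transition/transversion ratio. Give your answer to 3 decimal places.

1.467

R = 110/75 = 1.466666… ≈ 1.467 (to 3 d.p.).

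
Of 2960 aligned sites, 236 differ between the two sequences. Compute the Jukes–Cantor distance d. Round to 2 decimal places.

p = 236/2960 ≈ 0.07973.
d = −(3/4) ln(1 − 4p/3) = −0.75 ln(1 − 0.106307) = −0.75 ln(0.893693)
  = −0.75 × (-0.112393) = 0.084295 substitutions/site.

0.08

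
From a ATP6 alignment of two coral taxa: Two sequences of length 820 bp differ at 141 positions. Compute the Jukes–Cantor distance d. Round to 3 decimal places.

p = 141/820 ≈ 0.171951.
d = −(3/4) ln(1 − 4p/3) = −0.75 ln(1 − 0.229268) = −0.75 ln(0.770732)
  = −0.75 × (-0.260415) = 0.195311 substitutions/site.

0.195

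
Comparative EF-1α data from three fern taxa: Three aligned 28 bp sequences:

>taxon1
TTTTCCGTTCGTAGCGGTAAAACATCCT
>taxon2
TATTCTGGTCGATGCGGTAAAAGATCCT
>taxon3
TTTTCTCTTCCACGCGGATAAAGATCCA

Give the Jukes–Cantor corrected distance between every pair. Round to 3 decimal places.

d(taxon1,taxon2) = 0.252, d(taxon1,taxon3) = 0.420, d(taxon2,taxon3) = 0.360

taxon1–taxon2: 6/28 sites differ → p ≈ 0.214286, d = −0.75 ln(1 − 0.285715) = 0.252355 ≈ 0.252.
taxon1–taxon3: 9/28 sites differ → p ≈ 0.321429, d = −0.75 ln(1 − 0.428572) = 0.419713 ≈ 0.420.
taxon2–taxon3: 8/28 sites differ → p ≈ 0.285714, d = −0.75 ln(1 − 0.380952) = 0.359679 ≈ 0.360.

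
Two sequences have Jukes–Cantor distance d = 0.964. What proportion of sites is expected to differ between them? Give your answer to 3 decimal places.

0.543

p = (3/4)(1 − e^(−4d/3)) = 0.75 × (1 − e^(-1.285333)) = 0.75 × (1 − 0.276558) = 0.542582.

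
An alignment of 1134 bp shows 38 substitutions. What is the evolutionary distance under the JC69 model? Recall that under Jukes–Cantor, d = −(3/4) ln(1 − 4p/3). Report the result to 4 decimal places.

0.0343

p = 38/1134 ≈ 0.03351.
d = −(3/4) ln(1 − 4p/3) = −0.75 ln(1 − 0.04468) = −0.75 ln(0.95532)
  = −0.75 × (-0.045709) = 0.034282 substitutions/site.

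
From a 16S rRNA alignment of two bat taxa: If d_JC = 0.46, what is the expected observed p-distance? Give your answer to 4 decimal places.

p = (3/4)(1 − e^(−4d/3)) = 0.75 × (1 − e^(-0.613333)) = 0.75 × (1 − 0.541543) = 0.343843.

0.3438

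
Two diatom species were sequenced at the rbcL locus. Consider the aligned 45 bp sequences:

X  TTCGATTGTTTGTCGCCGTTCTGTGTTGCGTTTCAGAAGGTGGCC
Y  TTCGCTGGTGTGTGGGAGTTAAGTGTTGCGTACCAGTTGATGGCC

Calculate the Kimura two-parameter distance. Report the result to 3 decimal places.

Of 45 sites, 2 differences are transitions and 11 are transversions, so P = 2/45 ≈ 0.044444 and Q = 11/45 ≈ 0.244444.
Under the Kimura two-parameter model, d = −½ ln(1 − 2P − Q) − ¼ ln(1 − 2Q).
1 − 2P − Q = 0.666668, giving −½ ln(0.666668) = 0.202732.
1 − 2Q = 0.511112, giving −¼ ln(0.511112) = 0.167792.
d = 0.202732 + 0.167792 = 0.370524.

0.371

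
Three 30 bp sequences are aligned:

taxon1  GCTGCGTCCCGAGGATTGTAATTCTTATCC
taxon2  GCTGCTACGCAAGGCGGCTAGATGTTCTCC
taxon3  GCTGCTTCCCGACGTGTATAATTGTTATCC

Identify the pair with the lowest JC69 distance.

taxon1–taxon2: 12/30 differ, p = 0.400, d = 0.572.
taxon1–taxon3: 6/30 differ, p = 0.200, d = 0.233.
taxon2–taxon3: 10/30 differ, p = 0.333, d = 0.441.
The smallest distance is between taxon1 and taxon3.

taxon1 and taxon3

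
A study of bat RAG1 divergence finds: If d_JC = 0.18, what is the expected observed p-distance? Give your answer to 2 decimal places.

p = (3/4)(1 − e^(−4d/3)) = 0.75 × (1 − e^(-0.24)) = 0.75 × (1 − 0.786628) = 0.160029.

0.16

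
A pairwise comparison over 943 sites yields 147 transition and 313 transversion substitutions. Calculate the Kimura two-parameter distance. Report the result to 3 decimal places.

P = 147/943 ≈ 0.155885 and Q = 313/943 ≈ 0.331919.
Under the Kimura two-parameter model, d = −½ ln(1 − 2P − Q) − ¼ ln(1 − 2Q).
1 − 2P − Q = 0.356311, giving −½ ln(0.356311) = 0.515976.
1 − 2Q = 0.336162, giving −¼ ln(0.336162) = 0.272541.
d = 0.515976 + 0.272541 = 0.788517.

0.789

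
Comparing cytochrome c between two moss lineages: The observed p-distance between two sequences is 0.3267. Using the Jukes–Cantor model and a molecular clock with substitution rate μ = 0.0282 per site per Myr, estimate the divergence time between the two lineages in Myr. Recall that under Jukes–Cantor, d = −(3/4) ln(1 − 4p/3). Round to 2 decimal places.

7.61

d = −(3/4) ln(1 − 4p/3) = −0.75 ln(1 − 0.4356) = −0.75 ln(0.5644)
  = −0.75 × (-0.571992) = 0.428994 substitutions/site.
Under a molecular clock d = 2μt, so t = d/(2μ) = 0.428994 / (2 × 0.0282) = 7.61 Myr.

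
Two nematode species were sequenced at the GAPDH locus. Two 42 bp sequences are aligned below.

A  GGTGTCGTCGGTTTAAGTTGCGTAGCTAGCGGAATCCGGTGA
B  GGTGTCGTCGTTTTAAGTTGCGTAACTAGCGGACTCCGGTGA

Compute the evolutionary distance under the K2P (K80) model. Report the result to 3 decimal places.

0.075

Of 42 sites, 1 differences are transitions and 2 are transversions, so P = 1/42 ≈ 0.02381 and Q = 2/42 ≈ 0.047619.
Under the Kimura two-parameter model, d = −½ ln(1 − 2P − Q) − ¼ ln(1 − 2Q).
1 − 2P − Q = 0.904761, giving −½ ln(0.904761) = 0.050042.
1 − 2Q = 0.904762, giving −¼ ln(0.904762) = 0.025021.
d = 0.050042 + 0.025021 = 0.075063.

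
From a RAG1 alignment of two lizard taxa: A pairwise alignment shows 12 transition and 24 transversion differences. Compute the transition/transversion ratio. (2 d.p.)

R = 12/24 = 0.50.

0.50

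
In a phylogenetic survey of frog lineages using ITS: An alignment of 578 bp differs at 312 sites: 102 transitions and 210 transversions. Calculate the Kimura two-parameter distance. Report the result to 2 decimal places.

0.95

P = 102/578 ≈ 0.176471 and Q = 210/578 ≈ 0.363322.
Under the Kimura two-parameter model, d = −½ ln(1 − 2P − Q) − ¼ ln(1 − 2Q).
1 − 2P − Q = 0.283736, giving −½ ln(0.283736) = 0.629856.
1 − 2Q = 0.273356, giving −¼ ln(0.273356) = 0.324245.
d = 0.629856 + 0.324245 = 0.954101.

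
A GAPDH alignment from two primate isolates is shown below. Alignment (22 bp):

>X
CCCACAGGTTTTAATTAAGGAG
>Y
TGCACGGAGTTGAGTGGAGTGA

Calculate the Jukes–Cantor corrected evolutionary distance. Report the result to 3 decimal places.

The sequences differ at 12 of 22 sites, so p = 12/22 ≈ 0.545455.
d = −(3/4) ln(1 − 4p/3) = −0.75 ln(1 − 0.727273) = −0.75 ln(0.272727)
  = −0.75 × (-1.299284) = 0.974463 substitutions/site.

0.974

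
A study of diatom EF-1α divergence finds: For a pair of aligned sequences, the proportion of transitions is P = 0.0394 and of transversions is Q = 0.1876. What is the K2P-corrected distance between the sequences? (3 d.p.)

Under the Kimura two-parameter model, d = −½ ln(1 − 2P − Q) − ¼ ln(1 − 2Q).
1 − 2P − Q = 0.7336, giving −½ ln(0.7336) = 0.154896.
1 − 2Q = 0.6248, giving −¼ ln(0.6248) = 0.117581.
d = 0.154896 + 0.117581 = 0.272477.

0.272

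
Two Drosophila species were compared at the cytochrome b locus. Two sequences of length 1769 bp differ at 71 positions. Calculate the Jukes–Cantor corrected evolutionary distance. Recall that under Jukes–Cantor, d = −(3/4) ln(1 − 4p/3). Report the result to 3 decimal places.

p = 71/1769 ≈ 0.040136.
d = −(3/4) ln(1 − 4p/3) = −0.75 ln(1 − 0.053515) = −0.75 ln(0.946485)
  = −0.75 × (-0.055000) = 0.041250 substitutions/site.

0.041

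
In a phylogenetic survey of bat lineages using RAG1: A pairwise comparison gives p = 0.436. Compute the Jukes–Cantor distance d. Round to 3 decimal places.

0.653

d = −(3/4) ln(1 − 4p/3) = −0.75 ln(1 − 0.581333) = −0.75 ln(0.418667)
  = −0.75 × (-0.870679) = 0.653009 substitutions/site.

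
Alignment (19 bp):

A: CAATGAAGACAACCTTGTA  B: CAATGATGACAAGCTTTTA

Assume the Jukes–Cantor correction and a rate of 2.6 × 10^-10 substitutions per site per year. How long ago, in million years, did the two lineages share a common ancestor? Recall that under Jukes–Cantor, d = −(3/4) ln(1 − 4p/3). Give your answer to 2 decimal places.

The sequences differ at 3 of 19 sites (7, 13, 17), so p = 3/19 ≈ 0.157895.
d = −(3/4) ln(1 − 4p/3) = −0.75 ln(1 − 0.210527) = −0.75 ln(0.789473)
  = −0.75 × (-0.236390) = 0.177293 substitutions/site.
Under a molecular clock d = 2μt, so t = d/(2μ) = 0.177293 / (2 × 2.6 × 10^-10) = 340.95 million years.

340.95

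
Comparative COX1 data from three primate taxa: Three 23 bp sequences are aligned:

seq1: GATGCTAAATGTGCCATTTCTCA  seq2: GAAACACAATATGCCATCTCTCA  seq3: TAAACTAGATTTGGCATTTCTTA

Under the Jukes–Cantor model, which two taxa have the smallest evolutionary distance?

seq1 and seq2

seq1–seq2: 6/23 differ, p = 0.261, d = 0.321.
seq1–seq3: 7/23 differ, p = 0.304, d = 0.390.
seq2–seq3: 8/23 differ, p = 0.348, d = 0.467.
The smallest distance is between seq1 and seq2.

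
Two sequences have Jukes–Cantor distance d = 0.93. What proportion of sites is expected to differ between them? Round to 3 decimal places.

0.533

p = (3/4)(1 − e^(−4d/3)) = 0.75 × (1 − e^(-1.24)) = 0.75 × (1 − 0.289384) = 0.532962.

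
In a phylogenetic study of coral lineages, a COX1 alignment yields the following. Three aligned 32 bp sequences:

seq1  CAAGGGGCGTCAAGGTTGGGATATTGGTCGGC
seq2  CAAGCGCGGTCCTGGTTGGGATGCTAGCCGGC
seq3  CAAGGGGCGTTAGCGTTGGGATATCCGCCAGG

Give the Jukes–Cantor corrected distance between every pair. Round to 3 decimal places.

seq1–seq2: 9/32 sites differ → p = 0.28125, d = −0.75 ln(1 − 0.375) = 0.352503 ≈ 0.353.
seq1–seq3: 8/32 sites differ → p = 0.25, d = −0.75 ln(1 − 0.333333) = 0.304098 ≈ 0.304.
seq2–seq3: 13/32 sites differ → p = 0.40625, d = −0.75 ln(1 − 0.541667) = 0.585119 ≈ 0.585.

d(seq1,seq2) = 0.353, d(seq1,seq3) = 0.304, d(seq2,seq3) = 0.585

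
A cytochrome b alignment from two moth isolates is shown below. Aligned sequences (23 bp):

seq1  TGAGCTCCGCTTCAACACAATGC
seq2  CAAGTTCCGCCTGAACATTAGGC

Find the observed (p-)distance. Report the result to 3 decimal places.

The sequences differ at 8 of 23 positions (sites 1, 2, 5, 11, 13, 18, 19, 21).
p = 8/23 = 0.347826… ≈ 0.348 (to 3 d.p.).

0.348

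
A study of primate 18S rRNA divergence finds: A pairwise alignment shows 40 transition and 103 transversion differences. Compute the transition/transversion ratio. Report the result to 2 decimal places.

0.39

R = 40/103 = 0.388349… ≈ 0.39 (to 2 d.p.).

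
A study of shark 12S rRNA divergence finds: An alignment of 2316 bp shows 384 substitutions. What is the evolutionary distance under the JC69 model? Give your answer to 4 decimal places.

p = 384/2316 ≈ 0.165803.
d = −(3/4) ln(1 − 4p/3) = −0.75 ln(1 − 0.221071) = −0.75 ln(0.778929)
  = −0.75 × (-0.249835) = 0.187376 substitutions/site.

0.1874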